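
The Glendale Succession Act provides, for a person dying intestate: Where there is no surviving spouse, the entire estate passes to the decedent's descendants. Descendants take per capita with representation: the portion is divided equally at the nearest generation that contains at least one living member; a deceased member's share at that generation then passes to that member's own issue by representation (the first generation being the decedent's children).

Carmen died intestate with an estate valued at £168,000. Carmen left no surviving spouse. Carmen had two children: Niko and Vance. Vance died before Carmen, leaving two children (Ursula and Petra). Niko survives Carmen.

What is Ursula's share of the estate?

Ursula receives £42,000.

The entire £168,000 passes to the descendants.
That amount (£168,000) is divided into 2 shares of £84,000: Niko takes £84,000; Vance's £84,000 share passes to Vance's issue.
Vance's share (£84,000) is divided into 2 shares of £42,000: Ursula and Petra each take £42,000.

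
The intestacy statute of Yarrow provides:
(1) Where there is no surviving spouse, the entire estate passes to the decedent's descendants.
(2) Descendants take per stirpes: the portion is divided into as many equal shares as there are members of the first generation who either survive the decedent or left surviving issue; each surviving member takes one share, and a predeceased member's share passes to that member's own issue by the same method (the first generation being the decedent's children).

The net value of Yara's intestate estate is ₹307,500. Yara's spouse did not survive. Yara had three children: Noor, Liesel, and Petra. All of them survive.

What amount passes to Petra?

The entire ₹307,500 passes to the descendants.
That amount (₹307,500) is divided into 3 shares of ₹102,500: Noor, Liesel, and Petra each take ₹102,500.

Petra receives ₹102,500.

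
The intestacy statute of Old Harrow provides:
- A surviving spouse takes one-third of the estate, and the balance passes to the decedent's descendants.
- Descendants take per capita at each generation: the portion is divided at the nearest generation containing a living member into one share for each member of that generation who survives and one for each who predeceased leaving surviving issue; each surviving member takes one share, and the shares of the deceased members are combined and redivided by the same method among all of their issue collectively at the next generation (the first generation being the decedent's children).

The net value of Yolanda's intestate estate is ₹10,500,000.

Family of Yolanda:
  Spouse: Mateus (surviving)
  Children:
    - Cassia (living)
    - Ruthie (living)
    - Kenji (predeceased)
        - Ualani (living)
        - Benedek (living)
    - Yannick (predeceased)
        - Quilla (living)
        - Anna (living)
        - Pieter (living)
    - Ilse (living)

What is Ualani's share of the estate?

Mateus takes one-third of ₹10,500,000 = ₹3,500,000. The remaining ₹7,000,000 passes to the descendants.
The descendants' portion (₹7,000,000) is divided at the children's generation into 5 shares of ₹1,400,000. Cassia, Ruthie, and Ilse each take ₹1,400,000. The 2 shares of the deceased (Kenji and Yannick) are combined into a pool of ₹2,800,000.
That pool (₹2,800,000) is divided at the grandchildren's generation equally among Ualani, Benedek, Quilla, Anna, and Pieter: ₹560,000 each.

Ualani receives ₹560,000.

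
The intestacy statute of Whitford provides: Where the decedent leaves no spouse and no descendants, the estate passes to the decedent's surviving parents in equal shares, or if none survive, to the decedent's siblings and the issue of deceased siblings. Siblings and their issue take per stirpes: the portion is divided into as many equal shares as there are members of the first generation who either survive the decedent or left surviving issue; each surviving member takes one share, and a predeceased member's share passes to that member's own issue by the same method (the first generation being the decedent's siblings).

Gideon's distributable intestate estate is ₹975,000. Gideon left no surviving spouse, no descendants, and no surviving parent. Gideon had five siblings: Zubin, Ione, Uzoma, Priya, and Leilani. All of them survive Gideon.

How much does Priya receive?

The entire ₹975,000 passes to the siblings and their issue.
That amount (₹975,000) is divided into 5 shares of ₹195,000: Zubin, Ione, Uzoma, Priya, and Leilani each take ₹195,000.

Priya receives ₹195,000.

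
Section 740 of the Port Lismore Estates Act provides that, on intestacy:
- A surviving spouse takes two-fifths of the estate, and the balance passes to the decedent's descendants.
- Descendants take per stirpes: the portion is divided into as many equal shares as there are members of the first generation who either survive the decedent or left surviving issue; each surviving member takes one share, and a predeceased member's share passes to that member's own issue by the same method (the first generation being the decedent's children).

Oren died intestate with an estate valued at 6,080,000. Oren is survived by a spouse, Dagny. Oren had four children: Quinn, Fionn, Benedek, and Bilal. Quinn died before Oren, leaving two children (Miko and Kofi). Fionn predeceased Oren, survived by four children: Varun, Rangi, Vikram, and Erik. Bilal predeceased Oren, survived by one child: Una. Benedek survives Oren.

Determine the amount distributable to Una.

Dagny takes two-fifths of 6,080,000 = 2,432,000. The remaining 3,648,000 passes to the descendants.
The descendants' portion (3,648,000) is divided into 4 shares of 912,000: Benedek takes 912,000; Quinn's 912,000 share passes to Quinn's issue; Fionn's 912,000 share passes to Fionn's issue; Bilal's 912,000 share passes to Bilal's issue.
Quinn's share (912,000) is divided into 2 shares of 456,000: Miko and Kofi each take 456,000.
Fionn's share (912,000) is divided into 4 shares of 228,000: Varun, Rangi, Vikram, and Erik each take 228,000.
Bilal's share (912,000) passes entirely to Una.

Una receives 912,000.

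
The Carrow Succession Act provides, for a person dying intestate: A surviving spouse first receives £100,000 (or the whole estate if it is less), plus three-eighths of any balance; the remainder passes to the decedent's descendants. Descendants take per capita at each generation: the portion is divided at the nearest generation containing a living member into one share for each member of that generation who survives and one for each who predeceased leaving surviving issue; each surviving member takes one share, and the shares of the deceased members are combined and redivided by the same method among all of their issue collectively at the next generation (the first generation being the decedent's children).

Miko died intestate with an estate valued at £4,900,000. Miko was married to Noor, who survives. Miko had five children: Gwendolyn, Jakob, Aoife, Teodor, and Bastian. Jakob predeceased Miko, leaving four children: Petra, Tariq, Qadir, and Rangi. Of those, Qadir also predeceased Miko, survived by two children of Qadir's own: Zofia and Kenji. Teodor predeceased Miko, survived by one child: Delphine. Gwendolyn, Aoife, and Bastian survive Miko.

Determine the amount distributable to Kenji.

Noor first takes £100,000, leaving a balance of £4,800,000. Noor then takes three-eighths of the balance (£1,800,000), for a total of £1,900,000. The remaining £3,000,000 passes to the descendants.
The descendants' portion (£3,000,000) is divided at the children's generation into 5 shares of £600,000. Gwendolyn, Aoife, and Bastian each take £600,000. The 2 shares of the deceased (Jakob and Teodor) are combined into a pool of £1,200,000.
That pool (£1,200,000) is divided at the grandchildren's generation into 5 shares of £240,000. Petra, Tariq, Rangi, and Delphine each take £240,000. The remaining share for the deceased Qadir (£240,000) is carried to the next generation.
That pool (£240,000) is divided at the great-grandchildren's generation equally among Zofia and Kenji: £120,000 each.

Kenji receives £120,000.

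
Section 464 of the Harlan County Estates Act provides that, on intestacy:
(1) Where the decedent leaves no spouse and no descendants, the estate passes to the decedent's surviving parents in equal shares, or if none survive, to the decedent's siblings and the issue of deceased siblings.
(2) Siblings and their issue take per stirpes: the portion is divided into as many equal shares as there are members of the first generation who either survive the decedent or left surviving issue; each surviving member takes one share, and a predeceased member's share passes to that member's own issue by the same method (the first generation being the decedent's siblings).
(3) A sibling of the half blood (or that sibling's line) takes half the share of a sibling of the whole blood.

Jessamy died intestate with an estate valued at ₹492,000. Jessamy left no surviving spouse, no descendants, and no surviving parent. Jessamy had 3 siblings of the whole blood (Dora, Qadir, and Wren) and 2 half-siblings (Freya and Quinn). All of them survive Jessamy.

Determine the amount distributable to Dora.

Dora receives ₹123,000.

The entire ₹492,000 passes to the siblings and their issue.
Counting each half-blood sibling's line as half a unit, there are 4 units in ₹492,000, so one unit is ₹123,000. Whole-blood lines (Dora, Qadir, and Wren) take ₹123,000 each; half-blood lines (Freya and Quinn) take ₹61,500 each.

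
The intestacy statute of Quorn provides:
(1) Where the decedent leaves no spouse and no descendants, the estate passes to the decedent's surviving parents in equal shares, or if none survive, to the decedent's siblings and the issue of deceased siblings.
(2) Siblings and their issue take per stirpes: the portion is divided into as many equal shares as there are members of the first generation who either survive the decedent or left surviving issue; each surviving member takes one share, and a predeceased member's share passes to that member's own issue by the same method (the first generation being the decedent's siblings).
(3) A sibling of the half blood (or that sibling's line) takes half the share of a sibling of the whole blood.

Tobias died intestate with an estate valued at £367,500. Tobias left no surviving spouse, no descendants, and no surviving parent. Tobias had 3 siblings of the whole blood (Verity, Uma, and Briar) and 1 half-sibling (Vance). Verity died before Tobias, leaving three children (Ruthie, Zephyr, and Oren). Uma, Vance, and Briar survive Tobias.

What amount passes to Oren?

The entire £367,500 passes to the siblings and their issue.
Counting each half-blood sibling's line as half a unit, there are 7/2 units in £367,500, so one unit is £105,000. Whole-blood lines (Verity, Uma, and Briar) take £105,000 each; half-blood lines (Vance) take £52,500 each.
Verity's share (£105,000) is divided into 3 shares of £35,000: Ruthie, Zephyr, and Oren each take £35,000.

Oren receives £35,000.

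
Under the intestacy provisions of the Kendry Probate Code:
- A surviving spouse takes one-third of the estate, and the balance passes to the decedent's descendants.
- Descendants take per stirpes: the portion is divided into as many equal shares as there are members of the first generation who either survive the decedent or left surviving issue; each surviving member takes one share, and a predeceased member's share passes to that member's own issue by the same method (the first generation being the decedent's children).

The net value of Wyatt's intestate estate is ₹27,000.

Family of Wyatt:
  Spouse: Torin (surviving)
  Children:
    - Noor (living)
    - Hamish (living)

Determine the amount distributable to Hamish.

Hamish receives ₹9,000.

Torin takes one-third of ₹27,000 = ₹9,000. The remaining ₹18,000 passes to the descendants.
The descendants' portion (₹18,000) is divided into 2 shares of ₹9,000: Noor and Hamish each take ₹9,000.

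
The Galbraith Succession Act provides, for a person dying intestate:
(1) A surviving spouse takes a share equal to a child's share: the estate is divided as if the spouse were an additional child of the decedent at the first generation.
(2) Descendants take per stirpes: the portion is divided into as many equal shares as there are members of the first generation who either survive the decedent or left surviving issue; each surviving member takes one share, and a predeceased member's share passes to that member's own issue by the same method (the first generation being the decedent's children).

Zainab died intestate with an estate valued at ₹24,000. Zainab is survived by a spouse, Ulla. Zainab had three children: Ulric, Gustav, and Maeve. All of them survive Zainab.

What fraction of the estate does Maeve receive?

The spouse counts as an additional share at the children's level, so there are 4 primary shares of ₹6,000. Ulla takes one such share (₹6,000).
The children's combined portion (₹18,000) is divided into 3 shares of ₹6,000: Ulric, Gustav, and Maeve each take ₹6,000.

Maeve receives 1/4 of the estate.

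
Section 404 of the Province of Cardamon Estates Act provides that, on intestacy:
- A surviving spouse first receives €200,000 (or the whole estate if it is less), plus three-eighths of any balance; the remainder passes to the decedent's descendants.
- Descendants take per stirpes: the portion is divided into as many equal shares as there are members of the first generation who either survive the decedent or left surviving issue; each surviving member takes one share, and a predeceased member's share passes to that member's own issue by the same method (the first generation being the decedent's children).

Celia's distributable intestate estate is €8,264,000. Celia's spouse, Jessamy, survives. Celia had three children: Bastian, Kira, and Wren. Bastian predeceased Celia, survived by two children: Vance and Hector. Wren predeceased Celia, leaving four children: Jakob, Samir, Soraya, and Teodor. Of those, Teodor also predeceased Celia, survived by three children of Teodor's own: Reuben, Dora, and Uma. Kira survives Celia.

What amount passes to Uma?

Jessamy first takes €200,000, leaving a balance of €8,064,000. Jessamy then takes three-eighths of the balance (€3,024,000), for a total of €3,224,000. The remaining €5,040,000 passes to the descendants.
The descendants' portion (€5,040,000) is divided into 3 shares of €1,680,000: Kira takes €1,680,000; Bastian's €1,680,000 share passes to Bastian's issue; Wren's €1,680,000 share passes to Wren's issue.
Bastian's share (€1,680,000) is divided into 2 shares of €840,000: Vance and Hector each take €840,000.
Wren's share (€1,680,000) is divided into 4 shares of €420,000: Jakob, Samir, and Soraya each take €420,000; Teodor's €420,000 share passes to Teodor's issue.
Teodor's share (€420,000) is divided into 3 shares of €140,000: Reuben, Dora, and Uma each take €140,000.

Uma receives €140,000.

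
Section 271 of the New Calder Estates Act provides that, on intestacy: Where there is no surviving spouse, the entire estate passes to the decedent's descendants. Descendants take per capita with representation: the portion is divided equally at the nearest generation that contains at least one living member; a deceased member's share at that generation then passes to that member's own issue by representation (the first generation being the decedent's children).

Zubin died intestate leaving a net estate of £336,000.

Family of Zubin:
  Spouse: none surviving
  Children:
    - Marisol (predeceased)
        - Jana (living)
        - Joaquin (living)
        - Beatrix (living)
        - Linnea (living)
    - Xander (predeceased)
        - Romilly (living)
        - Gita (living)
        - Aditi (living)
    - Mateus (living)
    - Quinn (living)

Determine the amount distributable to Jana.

The entire £336,000 passes to the descendants.
That amount (£336,000) is divided into 4 shares of £84,000: Mateus and Quinn each take £84,000; Marisol's £84,000 share passes to Marisol's issue; Xander's £84,000 share passes to Xander's issue.
Marisol's share (£84,000) is divided into 4 shares of £21,000: Jana, Joaquin, Beatrix, and Linnea each take £21,000.
Xander's share (£84,000) is divided into 3 shares of £28,000: Romilly, Gita, and Aditi each take £28,000.

Jana receives £21,000.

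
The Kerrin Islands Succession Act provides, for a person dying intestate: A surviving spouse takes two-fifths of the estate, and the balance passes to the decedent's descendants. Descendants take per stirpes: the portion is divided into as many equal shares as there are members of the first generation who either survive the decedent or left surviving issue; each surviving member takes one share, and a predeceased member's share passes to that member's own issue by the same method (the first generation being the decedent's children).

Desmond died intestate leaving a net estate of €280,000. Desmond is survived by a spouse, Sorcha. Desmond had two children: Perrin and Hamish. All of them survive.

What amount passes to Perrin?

Perrin receives €84,000.

Sorcha takes two-fifths of €280,000 = €112,000. The remaining €168,000 passes to the descendants.
The descendants' portion (€168,000) is divided into 2 shares of €84,000: Perrin and Hamish each take €84,000.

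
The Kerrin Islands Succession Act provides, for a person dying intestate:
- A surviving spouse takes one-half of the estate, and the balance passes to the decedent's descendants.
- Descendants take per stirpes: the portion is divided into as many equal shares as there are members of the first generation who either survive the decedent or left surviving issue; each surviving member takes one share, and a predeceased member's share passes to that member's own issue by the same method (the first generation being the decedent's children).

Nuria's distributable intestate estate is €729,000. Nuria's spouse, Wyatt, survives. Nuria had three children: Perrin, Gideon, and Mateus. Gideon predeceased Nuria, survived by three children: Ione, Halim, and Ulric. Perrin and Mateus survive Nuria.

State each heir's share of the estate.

Wyatt takes one-half of €729,000 = €364,500. The remaining €364,500 passes to the descendants.
The descendants' portion (€364,500) is divided into 3 shares of €121,500: Perrin and Mateus each take €121,500; Gideon's €121,500 share passes to Gideon's issue.
Gideon's share (€121,500) is divided into 3 shares of €40,500: Ione, Halim, and Ulric each take €40,500.

Wyatt: €364,500; Perrin: €121,500; Ione: €40,500; Halim: €40,500; Ulric: €40,500; Mateus: €121,500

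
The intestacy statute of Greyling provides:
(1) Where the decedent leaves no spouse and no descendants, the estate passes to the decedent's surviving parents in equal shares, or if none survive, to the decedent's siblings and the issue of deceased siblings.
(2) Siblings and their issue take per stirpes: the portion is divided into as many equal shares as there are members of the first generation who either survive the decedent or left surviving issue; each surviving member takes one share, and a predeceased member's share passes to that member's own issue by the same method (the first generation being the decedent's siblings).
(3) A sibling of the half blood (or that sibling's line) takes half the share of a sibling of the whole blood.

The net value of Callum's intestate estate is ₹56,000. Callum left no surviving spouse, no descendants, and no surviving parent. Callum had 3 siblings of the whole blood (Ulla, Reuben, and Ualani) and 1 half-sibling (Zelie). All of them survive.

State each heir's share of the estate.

The entire ₹56,000 passes to the siblings and their issue.
Counting each half-blood sibling's line as half a unit, there are 7/2 units in ₹56,000, so one unit is ₹16,000. Whole-blood lines (Ulla, Reuben, and Ualani) take ₹16,000 each; half-blood lines (Zelie) take ₹8,000 each.

Ulla: ₹16,000; Reuben: ₹16,000; Zelie: ₹8,000; Ualani: ₹16,000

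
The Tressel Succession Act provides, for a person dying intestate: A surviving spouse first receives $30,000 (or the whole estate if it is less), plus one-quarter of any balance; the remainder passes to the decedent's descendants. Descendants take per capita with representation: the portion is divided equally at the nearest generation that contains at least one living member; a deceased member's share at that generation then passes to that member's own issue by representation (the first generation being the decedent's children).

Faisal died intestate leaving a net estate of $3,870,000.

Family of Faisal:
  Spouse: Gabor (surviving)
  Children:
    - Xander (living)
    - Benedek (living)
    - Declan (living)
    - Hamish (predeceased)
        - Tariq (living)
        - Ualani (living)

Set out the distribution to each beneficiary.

Gabor first takes $30,000, leaving a balance of $3,840,000. Gabor then takes one-quarter of the balance ($960,000), for a total of $990,000. The remaining $2,880,000 passes to the descendants.
The descendants' portion ($2,880,000) is divided into 4 shares of $720,000: Xander, Benedek, and Declan each take $720,000; Hamish's $720,000 share passes to Hamish's issue.
Hamish's share ($720,000) is divided into 2 shares of $360,000: Tariq and Ualani each take $360,000.

Gabor: $990,000; Xander: $720,000; Benedek: $720,000; Declan: $720,000; Tariq: $360,000; Ualani: $360,000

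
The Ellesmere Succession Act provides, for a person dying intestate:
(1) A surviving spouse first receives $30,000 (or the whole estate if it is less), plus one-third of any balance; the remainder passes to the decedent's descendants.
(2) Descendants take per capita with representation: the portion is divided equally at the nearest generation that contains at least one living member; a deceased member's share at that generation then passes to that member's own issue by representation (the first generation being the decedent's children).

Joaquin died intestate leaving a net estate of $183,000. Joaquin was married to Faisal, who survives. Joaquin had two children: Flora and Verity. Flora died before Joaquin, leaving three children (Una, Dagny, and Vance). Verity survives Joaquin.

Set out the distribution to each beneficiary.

Faisal first takes $30,000, leaving a balance of $153,000. Faisal then takes one-third of the balance ($51,000), for a total of $81,000. The remaining $102,000 passes to the descendants.
The descendants' portion ($102,000) is divided into 2 shares of $51,000: Verity takes $51,000; Flora's $51,000 share passes to Flora's issue.
Flora's share ($51,000) is divided into 3 shares of $17,000: Una, Dagny, and Vance each take $17,000.

Faisal: $81,000; Una: $17,000; Dagny: $17,000; Vance: $17,000; Verity: $51,000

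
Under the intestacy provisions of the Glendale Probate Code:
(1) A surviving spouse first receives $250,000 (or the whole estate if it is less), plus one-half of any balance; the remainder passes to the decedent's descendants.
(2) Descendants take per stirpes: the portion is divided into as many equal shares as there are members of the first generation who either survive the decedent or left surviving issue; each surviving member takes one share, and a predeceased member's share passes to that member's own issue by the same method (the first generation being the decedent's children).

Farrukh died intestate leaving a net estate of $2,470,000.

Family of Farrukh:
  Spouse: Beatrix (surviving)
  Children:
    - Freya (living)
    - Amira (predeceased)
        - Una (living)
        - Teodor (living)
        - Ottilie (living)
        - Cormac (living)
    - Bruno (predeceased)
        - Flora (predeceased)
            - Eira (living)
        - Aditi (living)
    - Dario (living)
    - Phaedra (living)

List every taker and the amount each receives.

Beatrix first takes $250,000, leaving a balance of $2,220,000. Beatrix then takes one-half of the balance ($1,110,000), for a total of $1,360,000. The remaining $1,110,000 passes to the descendants.
The descendants' portion ($1,110,000) is divided into 5 shares of $222,000: Freya, Dario, and Phaedra each take $222,000; Amira's $222,000 share passes to Amira's issue; Bruno's $222,000 share passes to Bruno's issue.
Amira's share ($222,000) is divided into 4 shares of $55,500: Una, Teodor, Ottilie, and Cormac each take $55,500.
Bruno's share ($222,000) is divided into 2 shares of $111,000: Aditi takes $111,000; Flora's $111,000 share passes to Flora's issue.
Flora's share ($111,000) passes entirely to Eira.

Beatrix: $1,360,000; Freya: $222,000; Una: $55,500; Teodor: $55,500; Ottilie: $55,500; Cormac: $55,500; Eira: $111,000; Aditi: $111,000; Dario: $222,000; Phaedra: $222,000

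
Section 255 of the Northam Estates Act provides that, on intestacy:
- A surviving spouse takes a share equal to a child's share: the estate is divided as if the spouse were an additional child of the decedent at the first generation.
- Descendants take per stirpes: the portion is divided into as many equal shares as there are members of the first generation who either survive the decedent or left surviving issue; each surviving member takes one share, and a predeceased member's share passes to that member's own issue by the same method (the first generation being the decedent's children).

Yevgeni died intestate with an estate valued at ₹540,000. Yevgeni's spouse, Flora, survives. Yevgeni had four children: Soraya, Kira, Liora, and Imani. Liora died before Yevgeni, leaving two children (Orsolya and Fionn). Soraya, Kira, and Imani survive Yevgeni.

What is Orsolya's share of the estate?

Orsolya receives ₹54,000.

The spouse counts as an additional share at the children's level, so there are 5 primary shares of ₹108,000. Flora takes one such share (₹108,000).
The children's combined portion (₹432,000) is divided into 4 shares of ₹108,000: Soraya, Kira, and Imani each take ₹108,000; Liora's ₹108,000 share passes to Liora's issue.
Liora's share (₹108,000) is divided into 2 shares of ₹54,000: Orsolya and Fionn each take ₹54,000.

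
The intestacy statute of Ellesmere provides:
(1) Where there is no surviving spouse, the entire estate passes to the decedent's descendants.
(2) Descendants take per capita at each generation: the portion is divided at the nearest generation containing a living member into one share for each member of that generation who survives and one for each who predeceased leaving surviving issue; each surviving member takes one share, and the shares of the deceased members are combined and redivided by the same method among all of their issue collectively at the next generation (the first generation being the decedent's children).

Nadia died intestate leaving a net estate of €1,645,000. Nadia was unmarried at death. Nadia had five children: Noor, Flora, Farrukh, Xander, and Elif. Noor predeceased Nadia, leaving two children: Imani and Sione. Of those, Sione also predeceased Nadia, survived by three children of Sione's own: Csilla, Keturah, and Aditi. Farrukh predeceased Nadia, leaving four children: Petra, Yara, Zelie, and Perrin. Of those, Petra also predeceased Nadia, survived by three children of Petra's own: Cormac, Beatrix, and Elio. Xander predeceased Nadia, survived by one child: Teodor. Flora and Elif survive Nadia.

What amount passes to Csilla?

Csilla receives €47,000.

The entire €1,645,000 passes to the descendants.
That amount (€1,645,000) is divided at the children's generation into 5 shares of €329,000. Flora and Elif each take €329,000. The 3 shares of the deceased (Noor, Farrukh, and Xander) are combined into a pool of €987,000.
That pool (€987,000) is divided at the grandchildren's generation into 7 shares of €141,000. Imani, Yara, Zelie, Perrin, and Teodor each take €141,000. The 2 shares of the deceased (Sione and Petra) are combined into a pool of €282,000.
That pool (€282,000) is divided at the great-grandchildren's generation equally among Csilla, Keturah, Aditi, Cormac, Beatrix, and Elio: €47,000 each.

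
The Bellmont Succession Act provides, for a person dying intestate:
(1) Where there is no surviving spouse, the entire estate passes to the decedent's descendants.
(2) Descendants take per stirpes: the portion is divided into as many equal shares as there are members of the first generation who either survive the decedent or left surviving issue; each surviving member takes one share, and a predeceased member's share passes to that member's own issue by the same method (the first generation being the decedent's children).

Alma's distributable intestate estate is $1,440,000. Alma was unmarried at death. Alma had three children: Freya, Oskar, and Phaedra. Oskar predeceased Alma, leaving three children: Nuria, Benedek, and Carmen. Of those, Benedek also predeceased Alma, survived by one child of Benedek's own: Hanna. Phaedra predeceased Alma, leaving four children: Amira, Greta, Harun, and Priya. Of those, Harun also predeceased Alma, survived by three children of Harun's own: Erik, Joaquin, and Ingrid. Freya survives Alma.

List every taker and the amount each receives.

The entire $1,440,000 passes to the descendants.
That amount ($1,440,000) is divided into 3 shares of $480,000: Freya takes $480,000; Oskar's $480,000 share passes to Oskar's issue; Phaedra's $480,000 share passes to Phaedra's issue.
Oskar's share ($480,000) is divided into 3 shares of $160,000: Nuria and Carmen each take $160,000; Benedek's $160,000 share passes to Benedek's issue.
Benedek's share ($160,000) passes entirely to Hanna.
Phaedra's share ($480,000) is divided into 4 shares of $120,000: Amira, Greta, and Priya each take $120,000; Harun's $120,000 share passes to Harun's issue.
Harun's share ($120,000) is divided into 3 shares of $40,000: Erik, Joaquin, and Ingrid each take $40,000.

Freya: $480,000; Nuria: $160,000; Hanna: $160,000; Carmen: $160,000; Amira: $120,000; Greta: $120,000; Erik: $40,000; Joaquin: $40,000; Ingrid: $40,000; Priya: $120,000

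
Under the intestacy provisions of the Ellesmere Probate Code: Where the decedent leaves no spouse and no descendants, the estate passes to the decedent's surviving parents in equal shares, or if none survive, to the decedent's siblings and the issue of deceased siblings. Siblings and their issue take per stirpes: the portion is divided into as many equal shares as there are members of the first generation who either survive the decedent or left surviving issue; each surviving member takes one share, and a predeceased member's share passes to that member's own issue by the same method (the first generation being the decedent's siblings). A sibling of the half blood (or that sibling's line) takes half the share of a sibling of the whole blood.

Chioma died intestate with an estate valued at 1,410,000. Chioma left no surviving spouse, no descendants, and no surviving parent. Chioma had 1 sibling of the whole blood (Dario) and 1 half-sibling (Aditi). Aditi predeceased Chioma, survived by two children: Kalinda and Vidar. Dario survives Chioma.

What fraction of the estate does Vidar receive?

Vidar receives 1/6 of the estate.

The entire 1,410,000 passes to the siblings and their issue.
Counting each half-blood sibling's line as half a unit, there are 3/2 units in 1,410,000, so one unit is 940,000. Whole-blood lines (Dario) take 940,000 each; half-blood lines (Aditi) take 470,000 each.
Aditi's share (470,000) is divided into 2 shares of 235,000: Kalinda and Vidar each take 235,000.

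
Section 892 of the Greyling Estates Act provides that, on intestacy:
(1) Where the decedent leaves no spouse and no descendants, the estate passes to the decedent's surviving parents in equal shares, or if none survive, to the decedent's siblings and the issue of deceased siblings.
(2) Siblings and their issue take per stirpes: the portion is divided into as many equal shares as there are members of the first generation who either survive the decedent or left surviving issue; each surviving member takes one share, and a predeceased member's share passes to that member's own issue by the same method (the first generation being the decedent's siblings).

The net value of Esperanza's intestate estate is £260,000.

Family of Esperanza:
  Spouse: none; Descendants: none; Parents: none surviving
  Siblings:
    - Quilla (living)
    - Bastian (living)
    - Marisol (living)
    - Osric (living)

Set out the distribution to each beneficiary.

Quilla: £65,000; Bastian: £65,000; Marisol: £65,000; Osric: £65,000

The entire £260,000 passes to the siblings and their issue.
That amount (£260,000) is divided into 4 shares of £65,000: Quilla, Bastian, Marisol, and Osric each take £65,000.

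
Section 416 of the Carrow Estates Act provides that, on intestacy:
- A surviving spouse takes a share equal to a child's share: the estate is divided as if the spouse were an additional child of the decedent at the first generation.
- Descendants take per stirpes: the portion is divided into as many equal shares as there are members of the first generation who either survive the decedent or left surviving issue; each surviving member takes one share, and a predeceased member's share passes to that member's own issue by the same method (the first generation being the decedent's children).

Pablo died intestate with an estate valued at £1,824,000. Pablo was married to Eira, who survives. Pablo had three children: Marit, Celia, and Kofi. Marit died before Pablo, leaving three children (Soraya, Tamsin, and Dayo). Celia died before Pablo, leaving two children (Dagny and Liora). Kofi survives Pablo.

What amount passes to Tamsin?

The spouse counts as an additional share at the children's level, so there are 4 primary shares of £456,000. Eira takes one such share (£456,000).
The children's combined portion (£1,368,000) is divided into 3 shares of £456,000: Kofi takes £456,000; Marit's £456,000 share passes to Marit's issue; Celia's £456,000 share passes to Celia's issue.
Marit's share (£456,000) is divided into 3 shares of £152,000: Soraya, Tamsin, and Dayo each take £152,000.
Celia's share (£456,000) is divided into 2 shares of £228,000: Dagny and Liora each take £228,000.

Tamsin receives £152,000.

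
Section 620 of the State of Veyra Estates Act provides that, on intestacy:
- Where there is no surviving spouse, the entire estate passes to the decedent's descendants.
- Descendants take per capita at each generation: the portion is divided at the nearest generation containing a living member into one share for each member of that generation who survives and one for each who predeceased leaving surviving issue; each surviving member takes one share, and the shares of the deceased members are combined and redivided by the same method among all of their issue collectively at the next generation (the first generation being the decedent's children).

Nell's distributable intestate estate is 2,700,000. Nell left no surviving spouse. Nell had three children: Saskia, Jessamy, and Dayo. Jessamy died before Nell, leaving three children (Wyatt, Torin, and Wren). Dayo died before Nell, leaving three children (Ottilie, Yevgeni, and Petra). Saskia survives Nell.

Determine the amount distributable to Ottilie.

The entire 2,700,000 passes to the descendants.
That amount (2,700,000) is divided at the children's generation into 3 shares of 900,000. Saskia takes 900,000. The 2 shares of the deceased (Jessamy and Dayo) are combined into a pool of 1,800,000.
That pool (1,800,000) is divided at the grandchildren's generation equally among Wyatt, Torin, Wren, Ottilie, Yevgeni, and Petra: 300,000 each.

Ottilie receives 300,000.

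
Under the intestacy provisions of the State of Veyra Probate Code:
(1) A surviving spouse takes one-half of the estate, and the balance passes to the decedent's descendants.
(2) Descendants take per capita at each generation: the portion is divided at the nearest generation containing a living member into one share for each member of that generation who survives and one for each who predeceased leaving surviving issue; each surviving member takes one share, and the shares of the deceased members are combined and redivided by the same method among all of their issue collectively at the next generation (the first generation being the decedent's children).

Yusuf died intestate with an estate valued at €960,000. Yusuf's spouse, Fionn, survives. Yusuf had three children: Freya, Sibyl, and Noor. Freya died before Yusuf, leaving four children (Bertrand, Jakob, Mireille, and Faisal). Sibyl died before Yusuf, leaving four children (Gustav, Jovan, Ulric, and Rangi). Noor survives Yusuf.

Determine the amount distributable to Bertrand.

Fionn takes one-half of €960,000 = €480,000. The remaining €480,000 passes to the descendants.
The descendants' portion (€480,000) is divided at the children's generation into 3 shares of €160,000. Noor takes €160,000. The 2 shares of the deceased (Freya and Sibyl) are combined into a pool of €320,000.
That pool (€320,000) is divided at the grandchildren's generation equally among Bertrand, Jakob, Mireille, Faisal, Gustav, Jovan, Ulric, and Rangi: €40,000 each.

Bertrand receives €40,000.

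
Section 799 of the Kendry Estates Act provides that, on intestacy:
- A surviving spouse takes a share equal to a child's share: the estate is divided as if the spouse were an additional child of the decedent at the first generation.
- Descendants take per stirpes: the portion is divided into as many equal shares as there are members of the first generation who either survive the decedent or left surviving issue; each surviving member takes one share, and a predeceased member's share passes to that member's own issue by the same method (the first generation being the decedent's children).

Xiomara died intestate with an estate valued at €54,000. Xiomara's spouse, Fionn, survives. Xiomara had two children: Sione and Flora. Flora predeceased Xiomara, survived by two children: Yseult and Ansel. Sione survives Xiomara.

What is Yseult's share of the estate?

Yseult receives €9,000.

The spouse counts as an additional share at the children's level, so there are 3 primary shares of €18,000. Fionn takes one such share (€18,000).
The children's combined portion (€36,000) is divided into 2 shares of €18,000: Sione takes €18,000; Flora's €18,000 share passes to Flora's issue.
Flora's share (€18,000) is divided into 2 shares of €9,000: Yseult and Ansel each take €9,000.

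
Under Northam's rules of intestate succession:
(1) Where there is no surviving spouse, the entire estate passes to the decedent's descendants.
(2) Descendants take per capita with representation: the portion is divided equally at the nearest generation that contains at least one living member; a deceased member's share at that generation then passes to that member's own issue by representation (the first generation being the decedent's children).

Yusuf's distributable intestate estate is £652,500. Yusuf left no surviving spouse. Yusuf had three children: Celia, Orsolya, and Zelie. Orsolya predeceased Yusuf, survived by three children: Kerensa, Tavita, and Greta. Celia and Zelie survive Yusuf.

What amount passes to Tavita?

Tavita receives £72,500.

The entire £652,500 passes to the descendants.
That amount (£652,500) is divided into 3 shares of £217,500: Celia and Zelie each take £217,500; Orsolya's £217,500 share passes to Orsolya's issue.
Orsolya's share (£217,500) is divided into 3 shares of £72,500: Kerensa, Tavita, and Greta each take £72,500.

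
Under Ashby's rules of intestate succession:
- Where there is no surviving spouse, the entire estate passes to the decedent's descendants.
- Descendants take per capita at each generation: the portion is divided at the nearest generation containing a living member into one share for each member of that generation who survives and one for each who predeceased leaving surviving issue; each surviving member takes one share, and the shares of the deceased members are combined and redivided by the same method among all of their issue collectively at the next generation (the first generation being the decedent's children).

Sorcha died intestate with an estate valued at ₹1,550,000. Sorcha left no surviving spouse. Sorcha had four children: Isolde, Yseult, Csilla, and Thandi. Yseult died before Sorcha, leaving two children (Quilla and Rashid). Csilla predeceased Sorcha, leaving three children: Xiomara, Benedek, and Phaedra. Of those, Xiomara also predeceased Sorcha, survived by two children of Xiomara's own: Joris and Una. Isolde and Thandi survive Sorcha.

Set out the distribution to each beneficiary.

The entire ₹1,550,000 passes to the descendants.
That amount (₹1,550,000) is divided at the children's generation into 4 shares of ₹387,500. Isolde and Thandi each take ₹387,500. The 2 shares of the deceased (Yseult and Csilla) are combined into a pool of ₹775,000.
That pool (₹775,000) is divided at the grandchildren's generation into 5 shares of ₹155,000. Quilla, Rashid, Benedek, and Phaedra each take ₹155,000. The remaining share for the deceased Xiomara (₹155,000) is carried to the next generation.
That pool (₹155,000) is divided at the great-grandchildren's generation equally among Joris and Una: ₹77,500 each.

Isolde: ₹387,500; Quilla: ₹155,000; Rashid: ₹155,000; Joris: ₹77,500; Una: ₹77,500; Benedek: ₹155,000; Phaedra: ₹155,000; Thandi: ₹387,500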